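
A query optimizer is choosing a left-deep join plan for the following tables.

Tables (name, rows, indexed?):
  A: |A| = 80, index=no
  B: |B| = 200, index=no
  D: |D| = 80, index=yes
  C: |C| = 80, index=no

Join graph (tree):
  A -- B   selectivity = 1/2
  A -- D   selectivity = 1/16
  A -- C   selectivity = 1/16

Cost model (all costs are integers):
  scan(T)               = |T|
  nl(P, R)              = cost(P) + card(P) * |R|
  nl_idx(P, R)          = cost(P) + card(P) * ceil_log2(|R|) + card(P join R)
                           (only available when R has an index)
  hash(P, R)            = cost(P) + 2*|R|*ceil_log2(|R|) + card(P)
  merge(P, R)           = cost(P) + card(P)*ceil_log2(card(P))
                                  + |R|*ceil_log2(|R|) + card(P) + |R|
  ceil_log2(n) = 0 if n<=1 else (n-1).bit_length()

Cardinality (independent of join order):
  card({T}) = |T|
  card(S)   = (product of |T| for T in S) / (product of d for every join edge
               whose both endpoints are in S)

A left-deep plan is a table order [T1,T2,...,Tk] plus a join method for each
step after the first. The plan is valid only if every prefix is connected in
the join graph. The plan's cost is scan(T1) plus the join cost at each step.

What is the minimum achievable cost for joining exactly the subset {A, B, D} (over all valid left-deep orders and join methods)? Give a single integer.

Selinger DP over subsets of {A,B,D}:
  {A}: scan cost=80, card=80
  {B}: scan cost=200, card=200
  {D}: scan cost=80, card=80
  {AB}: card=8000; try (A,hash)→1520, (B,merge)→2520, (A,merge)→2640, (B,hash)→3360, (B,nl)→16080, (A,nl)→16200; best=1520 via (A,hash)
  {AD}: card=400; try (D,nl_idx)→1040, (D,hash)→1280, (A,hash)→1280, (D,merge)→1360, (A,merge)→1360, (D,nl)→6480 …(+1); best=1040 via (D,nl_idx)
  {ABD}: card=40000; try (B,hash)→4640, (B,merge)→6840, (D,hash)→10640, (B,nl)→81040, (D,nl_idx)→97520, (D,merge)→114160 …(+1); best=4640 via (B,hash)

4640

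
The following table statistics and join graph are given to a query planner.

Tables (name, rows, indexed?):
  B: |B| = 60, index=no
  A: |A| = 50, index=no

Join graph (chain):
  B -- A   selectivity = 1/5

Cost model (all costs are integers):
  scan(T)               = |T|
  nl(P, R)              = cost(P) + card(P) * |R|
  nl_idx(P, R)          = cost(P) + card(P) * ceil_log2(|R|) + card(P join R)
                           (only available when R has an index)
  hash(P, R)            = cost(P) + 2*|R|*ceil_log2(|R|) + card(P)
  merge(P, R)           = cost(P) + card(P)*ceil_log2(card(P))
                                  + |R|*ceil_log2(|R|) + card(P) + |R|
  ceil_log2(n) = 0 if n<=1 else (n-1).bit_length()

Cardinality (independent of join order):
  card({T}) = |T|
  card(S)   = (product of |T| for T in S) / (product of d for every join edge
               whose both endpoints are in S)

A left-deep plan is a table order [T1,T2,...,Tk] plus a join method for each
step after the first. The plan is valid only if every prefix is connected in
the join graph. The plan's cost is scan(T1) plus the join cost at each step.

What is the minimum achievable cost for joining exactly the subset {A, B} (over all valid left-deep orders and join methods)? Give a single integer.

720

Selinger DP over subsets of {A,B}:
  {B}: scan cost=60, card=60
  {A}: scan cost=50, card=50
  {AB}: card=600; try (A,hash)→720, (B,hash)→820, (B,merge)→820, (A,merge)→830, (B,nl)→3050, (A,nl)→3060; best=720 via (A,hash)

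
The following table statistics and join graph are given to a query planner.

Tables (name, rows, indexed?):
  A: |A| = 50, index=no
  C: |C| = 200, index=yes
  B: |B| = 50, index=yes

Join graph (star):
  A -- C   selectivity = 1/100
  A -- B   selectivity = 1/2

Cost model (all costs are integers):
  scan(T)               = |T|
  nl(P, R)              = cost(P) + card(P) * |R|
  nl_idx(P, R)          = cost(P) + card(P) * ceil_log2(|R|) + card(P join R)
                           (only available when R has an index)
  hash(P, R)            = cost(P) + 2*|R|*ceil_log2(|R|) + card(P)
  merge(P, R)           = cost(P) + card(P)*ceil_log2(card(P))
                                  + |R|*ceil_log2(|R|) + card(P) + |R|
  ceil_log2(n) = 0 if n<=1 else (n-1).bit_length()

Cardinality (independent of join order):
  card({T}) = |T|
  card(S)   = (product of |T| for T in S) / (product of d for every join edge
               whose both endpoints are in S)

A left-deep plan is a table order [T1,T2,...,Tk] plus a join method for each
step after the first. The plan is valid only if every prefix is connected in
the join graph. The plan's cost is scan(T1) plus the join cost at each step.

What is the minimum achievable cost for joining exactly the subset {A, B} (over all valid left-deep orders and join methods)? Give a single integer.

Selinger DP over subsets of {A,B}:
  {A}: scan cost=50, card=50
  {B}: scan cost=50, card=50
  {AB}: card=1250; try (B,hash)→700, (A,hash)→700, (B,merge)→750, (A,merge)→750, (B,nl_idx)→1600, (B,nl)→2550 …(+1); best=700 via (B,hash)

700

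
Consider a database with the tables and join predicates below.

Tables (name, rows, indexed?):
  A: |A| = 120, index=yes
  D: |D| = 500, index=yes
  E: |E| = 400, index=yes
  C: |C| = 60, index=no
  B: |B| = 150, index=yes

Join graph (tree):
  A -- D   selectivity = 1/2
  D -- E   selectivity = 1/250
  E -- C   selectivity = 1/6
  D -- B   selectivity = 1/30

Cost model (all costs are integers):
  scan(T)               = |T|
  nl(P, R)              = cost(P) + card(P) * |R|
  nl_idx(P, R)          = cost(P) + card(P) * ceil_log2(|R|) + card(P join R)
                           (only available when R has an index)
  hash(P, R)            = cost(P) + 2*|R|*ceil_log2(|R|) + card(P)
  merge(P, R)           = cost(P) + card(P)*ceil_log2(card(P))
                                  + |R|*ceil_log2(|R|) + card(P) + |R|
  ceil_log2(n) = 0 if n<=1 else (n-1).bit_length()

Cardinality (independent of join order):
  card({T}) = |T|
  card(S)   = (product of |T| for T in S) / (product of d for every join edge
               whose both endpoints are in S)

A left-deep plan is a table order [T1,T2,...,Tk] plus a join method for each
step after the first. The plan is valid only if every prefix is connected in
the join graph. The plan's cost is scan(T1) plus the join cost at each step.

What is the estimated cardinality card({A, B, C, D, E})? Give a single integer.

Tables in S: A(120), B(150), C(60), D(500), E(400)
Edges inside S: A-D(d=2), D-E(d=250), E-C(d=6), D-B(d=30)
numerator = 120 * 150 * 60 * 500 * 400 = 216000000000
denominator = 2 * 250 * 6 * 30 = 90000
card(S) = 216000000000 / 90000 = 2400000

2400000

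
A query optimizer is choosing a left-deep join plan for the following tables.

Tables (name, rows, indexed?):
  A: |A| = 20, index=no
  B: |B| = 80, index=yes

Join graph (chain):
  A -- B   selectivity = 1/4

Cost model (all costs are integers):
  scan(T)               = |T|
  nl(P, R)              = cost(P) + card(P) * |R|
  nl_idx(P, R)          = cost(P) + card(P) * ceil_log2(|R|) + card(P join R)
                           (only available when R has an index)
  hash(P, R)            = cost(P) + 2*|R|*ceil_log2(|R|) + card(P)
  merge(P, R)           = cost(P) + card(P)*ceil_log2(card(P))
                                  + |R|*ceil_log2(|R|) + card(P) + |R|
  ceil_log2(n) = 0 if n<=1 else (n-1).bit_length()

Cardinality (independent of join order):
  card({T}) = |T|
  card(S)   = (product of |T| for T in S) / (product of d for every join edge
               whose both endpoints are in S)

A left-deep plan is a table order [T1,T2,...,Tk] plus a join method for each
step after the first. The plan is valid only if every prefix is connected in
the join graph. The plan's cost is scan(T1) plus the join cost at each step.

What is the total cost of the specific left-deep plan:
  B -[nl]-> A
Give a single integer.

step 1: scan B: cost=80, card=80
step 2: join A via nl
    card(P join A) = 80*20/(4) = 400
    cost = 80 + 80*20 = 1680

1680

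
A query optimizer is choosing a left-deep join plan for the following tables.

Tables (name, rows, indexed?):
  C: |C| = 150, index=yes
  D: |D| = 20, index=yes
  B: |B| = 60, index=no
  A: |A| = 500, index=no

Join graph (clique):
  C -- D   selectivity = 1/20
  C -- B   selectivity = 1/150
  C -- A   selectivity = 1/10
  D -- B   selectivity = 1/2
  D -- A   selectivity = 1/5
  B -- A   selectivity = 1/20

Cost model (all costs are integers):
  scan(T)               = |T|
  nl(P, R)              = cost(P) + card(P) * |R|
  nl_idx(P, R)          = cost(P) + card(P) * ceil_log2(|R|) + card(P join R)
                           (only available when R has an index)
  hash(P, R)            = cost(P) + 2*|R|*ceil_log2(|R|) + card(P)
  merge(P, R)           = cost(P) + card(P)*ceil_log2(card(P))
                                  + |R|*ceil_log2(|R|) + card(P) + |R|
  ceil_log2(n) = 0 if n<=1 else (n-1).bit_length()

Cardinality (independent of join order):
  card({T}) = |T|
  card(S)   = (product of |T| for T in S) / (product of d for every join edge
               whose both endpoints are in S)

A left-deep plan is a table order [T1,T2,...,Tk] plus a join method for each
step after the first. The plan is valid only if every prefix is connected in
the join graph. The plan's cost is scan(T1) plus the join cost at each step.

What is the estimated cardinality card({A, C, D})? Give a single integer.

Tables in S: A(500), C(150), D(20)
Edges inside S: C-D(d=20), C-A(d=10), D-A(d=5)
numerator = 500 * 150 * 20 = 1500000
denominator = 20 * 10 * 5 = 1000
card(S) = 1500000 / 1000 = 1500

1500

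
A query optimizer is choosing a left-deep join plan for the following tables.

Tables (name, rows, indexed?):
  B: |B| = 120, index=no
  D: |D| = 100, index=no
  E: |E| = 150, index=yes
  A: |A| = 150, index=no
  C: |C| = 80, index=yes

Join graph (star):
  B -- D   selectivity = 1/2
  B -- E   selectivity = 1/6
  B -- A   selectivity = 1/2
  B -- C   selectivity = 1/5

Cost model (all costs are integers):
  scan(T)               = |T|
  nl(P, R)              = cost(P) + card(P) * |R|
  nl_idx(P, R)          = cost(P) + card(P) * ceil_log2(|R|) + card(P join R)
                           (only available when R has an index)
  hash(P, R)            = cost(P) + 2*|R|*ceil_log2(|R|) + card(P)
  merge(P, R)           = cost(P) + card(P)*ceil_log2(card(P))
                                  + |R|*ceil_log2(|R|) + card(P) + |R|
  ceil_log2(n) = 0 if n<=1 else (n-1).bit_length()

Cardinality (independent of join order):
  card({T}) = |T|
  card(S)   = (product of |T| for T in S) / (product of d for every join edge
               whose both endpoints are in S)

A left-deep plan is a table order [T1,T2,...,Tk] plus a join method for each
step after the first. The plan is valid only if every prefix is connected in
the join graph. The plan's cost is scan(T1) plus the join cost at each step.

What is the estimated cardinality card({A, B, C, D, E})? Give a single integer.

180000000

Tables in S: A(150), B(120), C(80), D(100), E(150)
Edges inside S: B-D(d=2), B-E(d=6), B-A(d=2), B-C(d=5)
numerator = 150 * 120 * 80 * 100 * 150 = 21600000000
denominator = 2 * 6 * 2 * 5 = 120
card(S) = 21600000000 / 120 = 180000000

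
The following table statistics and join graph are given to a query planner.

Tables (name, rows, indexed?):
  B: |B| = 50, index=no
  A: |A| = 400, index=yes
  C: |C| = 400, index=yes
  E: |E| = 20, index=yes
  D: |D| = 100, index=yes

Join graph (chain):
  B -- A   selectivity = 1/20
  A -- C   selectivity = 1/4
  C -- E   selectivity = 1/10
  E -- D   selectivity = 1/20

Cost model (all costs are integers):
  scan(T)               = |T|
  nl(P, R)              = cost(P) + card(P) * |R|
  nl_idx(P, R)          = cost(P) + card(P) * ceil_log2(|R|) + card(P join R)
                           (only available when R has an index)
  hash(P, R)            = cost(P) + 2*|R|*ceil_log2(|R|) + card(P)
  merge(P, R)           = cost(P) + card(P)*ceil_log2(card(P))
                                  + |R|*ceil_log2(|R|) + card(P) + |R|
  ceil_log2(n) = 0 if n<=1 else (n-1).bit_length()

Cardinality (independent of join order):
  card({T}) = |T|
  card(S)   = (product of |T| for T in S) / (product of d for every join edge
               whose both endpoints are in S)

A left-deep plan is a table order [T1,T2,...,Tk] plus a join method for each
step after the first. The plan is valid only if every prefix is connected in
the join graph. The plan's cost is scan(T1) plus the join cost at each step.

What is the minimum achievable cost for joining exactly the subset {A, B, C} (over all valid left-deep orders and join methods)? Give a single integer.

9600

Selinger DP over subsets of {A,B,C}:
  {B}: scan cost=50, card=50
  {A}: scan cost=400, card=400
  {C}: scan cost=400, card=400
  {AB}: card=1000; try (B,hash)→1400, (A,nl_idx)→1500, (A,merge)→4400, (B,merge)→4750, (A,hash)→7300, (A,nl)→20050 …(+1); best=1400 via (B,hash)
  {AC}: card=40000; try (C,hash)→8000, (A,hash)→8000, (C,merge)→8400, (A,merge)→8400, (C,nl_idx)→44000, (A,nl_idx)→44000 …(+2); best=8000 via (C,hash)
  {ABC}: card=100000; try (C,hash)→9600, (C,merge)→16400, (B,hash)→48600, (C,nl_idx)→110400, (C,nl)→401400, (B,merge)→688350 …(+1); best=9600 via (C,hash)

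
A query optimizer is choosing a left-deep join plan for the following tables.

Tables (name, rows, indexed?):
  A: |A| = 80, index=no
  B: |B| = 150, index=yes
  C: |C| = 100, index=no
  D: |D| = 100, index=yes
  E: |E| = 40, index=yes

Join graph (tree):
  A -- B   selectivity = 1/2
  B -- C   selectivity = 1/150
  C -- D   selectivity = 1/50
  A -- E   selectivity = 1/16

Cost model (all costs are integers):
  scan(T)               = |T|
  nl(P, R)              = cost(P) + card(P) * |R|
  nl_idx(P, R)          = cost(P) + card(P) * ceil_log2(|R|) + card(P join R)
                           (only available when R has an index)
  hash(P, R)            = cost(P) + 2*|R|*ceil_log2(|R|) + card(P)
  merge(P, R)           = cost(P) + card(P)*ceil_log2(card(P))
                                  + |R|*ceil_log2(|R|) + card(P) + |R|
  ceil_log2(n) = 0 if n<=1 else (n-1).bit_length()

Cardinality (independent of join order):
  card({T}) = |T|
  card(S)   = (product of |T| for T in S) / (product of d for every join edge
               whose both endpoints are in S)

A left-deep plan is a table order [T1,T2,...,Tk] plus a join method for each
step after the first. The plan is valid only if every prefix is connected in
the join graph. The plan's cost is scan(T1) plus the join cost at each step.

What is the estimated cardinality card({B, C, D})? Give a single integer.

200

Tables in S: B(150), C(100), D(100)
Edges inside S: B-C(d=150), C-D(d=50)
numerator = 150 * 100 * 100 = 1500000
denominator = 150 * 50 = 7500
card(S) = 1500000 / 7500 = 200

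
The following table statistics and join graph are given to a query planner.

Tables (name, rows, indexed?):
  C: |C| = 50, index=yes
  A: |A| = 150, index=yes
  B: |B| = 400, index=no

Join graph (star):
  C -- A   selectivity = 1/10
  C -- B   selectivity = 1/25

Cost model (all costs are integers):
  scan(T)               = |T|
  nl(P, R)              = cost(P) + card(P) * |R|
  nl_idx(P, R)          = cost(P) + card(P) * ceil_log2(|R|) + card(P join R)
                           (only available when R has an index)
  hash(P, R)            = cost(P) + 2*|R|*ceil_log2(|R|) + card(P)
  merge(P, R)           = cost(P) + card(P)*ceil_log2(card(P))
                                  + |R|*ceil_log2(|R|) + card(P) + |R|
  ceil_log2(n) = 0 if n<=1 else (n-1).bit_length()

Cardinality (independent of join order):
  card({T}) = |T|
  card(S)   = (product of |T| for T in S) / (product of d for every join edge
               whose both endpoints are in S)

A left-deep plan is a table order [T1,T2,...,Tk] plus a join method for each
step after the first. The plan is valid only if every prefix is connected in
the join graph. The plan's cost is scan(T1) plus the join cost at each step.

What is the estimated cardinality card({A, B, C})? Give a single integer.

12000

Tables in S: A(150), B(400), C(50)
Edges inside S: C-A(d=10), C-B(d=25)
numerator = 150 * 400 * 50 = 3000000
denominator = 10 * 25 = 250
card(S) = 3000000 / 250 = 12000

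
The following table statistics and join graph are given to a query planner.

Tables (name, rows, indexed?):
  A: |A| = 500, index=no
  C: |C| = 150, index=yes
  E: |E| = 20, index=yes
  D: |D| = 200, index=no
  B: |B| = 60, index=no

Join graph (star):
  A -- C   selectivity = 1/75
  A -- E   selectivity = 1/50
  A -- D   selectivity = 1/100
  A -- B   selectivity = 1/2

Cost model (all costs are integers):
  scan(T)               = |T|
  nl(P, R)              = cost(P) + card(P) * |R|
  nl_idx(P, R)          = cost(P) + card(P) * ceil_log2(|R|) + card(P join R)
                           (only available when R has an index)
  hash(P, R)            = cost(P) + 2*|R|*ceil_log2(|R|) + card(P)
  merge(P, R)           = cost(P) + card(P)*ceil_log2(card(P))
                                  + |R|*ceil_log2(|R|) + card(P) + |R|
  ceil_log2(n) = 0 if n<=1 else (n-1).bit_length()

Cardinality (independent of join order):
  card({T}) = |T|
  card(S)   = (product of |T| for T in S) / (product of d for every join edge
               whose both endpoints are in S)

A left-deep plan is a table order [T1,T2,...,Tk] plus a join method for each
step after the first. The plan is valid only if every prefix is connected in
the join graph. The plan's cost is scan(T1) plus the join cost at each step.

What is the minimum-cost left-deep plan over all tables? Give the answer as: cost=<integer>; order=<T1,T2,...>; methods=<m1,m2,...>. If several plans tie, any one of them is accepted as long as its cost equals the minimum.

Selinger DP (subsets sized 1..n):
  {A}: scan cost=500, card=500
  {C}: scan cost=150, card=150
  {E}: scan cost=20, card=20
  {D}: scan cost=200, card=200
  {B}: scan cost=60, card=60
  {AC}: card=1000; try (C,hash)→3400, (C,nl_idx)→5500, (A,merge)→6500, (C,merge)→6850, (A,hash)→9300, (A,nl)→75150 …(+1); best=3400 via (C,hash)
  {AE}: card=200; try (E,hash)→1200, (E,nl_idx)→3200, (A,merge)→5140, (E,merge)→5620, (A,hash)→9040, (A,nl)→10020 …(+1); best=1200 via (E,hash)
  {AD}: card=1000; try (D,hash)→4200, (A,merge)→7000, (D,merge)→7300, (A,hash)→9400, (A,nl)→100200, (D,nl)→100500; best=4200 via (D,hash)
  {AB}: card=15000; try (B,hash)→1720, (A,merge)→5480, (B,merge)→5920, (A,hash)→9120, (A,nl)→30060, (B,nl)→30500; best=1720 via (B,hash)
  {ACE}: card=400; try (C,nl_idx)→3200, (C,hash)→3800, (C,merge)→4350, (E,hash)→4600, (E,nl_idx)→8800, (E,merge)→14520 …(+2); best=3200 via (C,nl_idx)
  {ACD}: card=2000; try (D,hash)→7600, (C,hash)→7600, (C,nl_idx)→14200, (D,merge)→16200, (C,merge)→16550, (C,nl)→154200 …(+1); best=7600 via (D,hash)
  {ABC}: card=30000; try (B,hash)→5120, (B,merge)→14820, (C,hash)→19120, (B,nl)→63400, (C,nl_idx)→151720, (C,merge)→228070 …(+1); best=5120 via (B,hash)
  {ADE}: card=400; try (D,hash)→4600, (D,merge)→4800, (E,hash)→5400, (E,nl_idx)→9600, (E,merge)→15320, (E,nl)→24200 …(+1); best=4600 via (D,hash)
  {ABE}: card=6000; try (B,hash)→2120, (B,merge)→3420, (B,nl)→13200, (E,hash)→16920, (E,nl_idx)→82720, (E,merge)→226840 …(+1); best=2120 via (B,hash)
  {ABD}: card=30000; try (B,hash)→5920, (B,merge)→15620, (D,hash)→19920, (B,nl)→64200, (D,merge)→228520, (D,nl)→3001720; best=5920 via (B,hash)
  {ACDE}: card=800; try (D,hash)→6800, (C,hash)→7400, (C,nl_idx)→8600, (D,merge)→9000, (E,hash)→9800, (C,merge)→9950 …(+5); best=6800 via (D,hash)
  {ABCE}: card=12000; try (B,hash)→4320, (B,merge)→7620, (C,hash)→10520, (B,nl)→27200, (E,hash)→35320, (C,nl_idx)→62120 …(+5); best=4320 via (B,hash)
  {ABCD}: card=60000; try (B,hash)→10320, (B,merge)→32020, (D,hash)→38320, (C,hash)→38320, (B,nl)→127600, (C,nl_idx)→305920 …(+4); best=10320 via (B,hash)
  {ABDE}: card=12000; try (B,hash)→5720, (B,merge)→9020, (D,hash)→11320, (B,nl)→28600, (E,hash)→36120, (D,merge)→87920 …(+4); best=5720 via (B,hash)
  {ABCDE}: card=24000; try (B,hash)→8320, (B,merge)→16020, (D,hash)→19520, (C,hash)→20120, (B,nl)→54800, (E,hash)→70520 …(+8); best=8320 via (B,hash)

cost=8320; order=A,E,C,D,B; methods=hash,nl_idx,hash,hash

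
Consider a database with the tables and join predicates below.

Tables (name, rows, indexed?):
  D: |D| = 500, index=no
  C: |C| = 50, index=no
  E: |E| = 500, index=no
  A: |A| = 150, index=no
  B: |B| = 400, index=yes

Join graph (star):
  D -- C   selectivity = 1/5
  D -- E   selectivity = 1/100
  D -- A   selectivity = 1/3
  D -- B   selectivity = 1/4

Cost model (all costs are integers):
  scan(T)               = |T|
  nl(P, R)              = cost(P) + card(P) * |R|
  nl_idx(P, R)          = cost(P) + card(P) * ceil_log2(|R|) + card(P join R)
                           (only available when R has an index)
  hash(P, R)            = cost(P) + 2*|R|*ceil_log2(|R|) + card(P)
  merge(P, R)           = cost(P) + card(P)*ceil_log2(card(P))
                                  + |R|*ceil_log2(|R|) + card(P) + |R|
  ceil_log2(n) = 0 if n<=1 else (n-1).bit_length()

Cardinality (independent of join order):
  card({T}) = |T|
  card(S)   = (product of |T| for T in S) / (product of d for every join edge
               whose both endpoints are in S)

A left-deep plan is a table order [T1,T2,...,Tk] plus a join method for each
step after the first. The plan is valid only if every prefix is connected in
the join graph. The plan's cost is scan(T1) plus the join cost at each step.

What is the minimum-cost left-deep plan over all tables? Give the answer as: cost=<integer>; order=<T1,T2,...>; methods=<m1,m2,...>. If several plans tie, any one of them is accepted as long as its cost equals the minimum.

Selinger DP (subsets sized 1..n):
  {D}: scan cost=500, card=500
  {C}: scan cost=50, card=50
  {E}: scan cost=500, card=500
  {A}: scan cost=150, card=150
  {B}: scan cost=400, card=400
  {CD}: card=5000; try (C,hash)→1600, (D,merge)→5400, (C,merge)→5850, (D,hash)→9100, (D,nl)→25050, (C,nl)→25500; best=1600 via (C,hash)
  {DE}: card=2500; try (E,hash)→10000, (D,hash)→10000, (E,merge)→10500, (D,merge)→10500, (E,nl)→250500, (D,nl)→250500; best=10000 via (E,hash)
  {AD}: card=25000; try (A,hash)→3400, (D,merge)→6500, (A,merge)→6850, (D,hash)→9300, (D,nl)→75150, (A,nl)→75500; best=3400 via (A,hash)
  {BD}: card=50000; try (B,hash)→8200, (D,merge)→9400, (B,merge)→9500, (D,hash)→9800, (B,nl_idx)→55000, (D,nl)→200400 …(+1); best=8200 via (B,hash)
  {CDE}: card=25000; try (C,hash)→13100, (E,hash)→15600, (C,merge)→42850, (E,merge)→76600, (C,nl)→135000, (E,nl)→2501600; best=13100 via (C,hash)
  {ACD}: card=250000; try (A,hash)→9000, (C,hash)→29000, (A,merge)→72950, (C,merge)→403750, (A,nl)→751600, (C,nl)→1253400; best=9000 via (A,hash)
  {BCD}: card=500000; try (B,hash)→13800, (C,hash)→58800, (B,merge)→75600, (B,nl_idx)→546600, (C,merge)→858550, (B,nl)→2001600 …(+1); best=13800 via (B,hash)
  {ADE}: card=125000; try (A,hash)→14900, (E,hash)→37400, (A,merge)→43850, (A,nl)→385000, (E,merge)→408400, (E,nl)→12503400; best=14900 via (A,hash)
  {BDE}: card=250000; try (B,hash)→19700, (B,merge)→46500, (E,hash)→67200, (B,nl_idx)→282500, (E,merge)→863200, (B,nl)→1010000 …(+1); best=19700 via (B,hash)
  {ABD}: card=2500000; try (B,hash)→35600, (A,hash)→60600, (B,merge)→407400, (A,merge)→859550, (B,nl_idx)→2728400, (A,nl)→7508200 …(+1); best=35600 via (B,hash)
  {ACDE}: card=1250000; try (A,hash)→40500, (C,hash)→140500, (E,hash)→268000, (A,merge)→414450, (C,merge)→2265250, (A,nl)→3763100 …(+3); best=40500 via (A,hash)
  {BCDE}: card=2500000; try (B,hash)→45300, (C,hash)→270300, (B,merge)→417100, (E,hash)→522800, (B,nl_idx)→2738100, (C,merge)→4770050 …(+4); best=45300 via (B,hash)
  {ABCD}: card=25000000; try (B,hash)→266200, (A,hash)→516200, (C,hash)→2536200, (B,merge)→4763000, (A,merge)→10015150, (B,nl_idx)→27259000 …(+4); best=266200 via (B,hash)
  {ABDE}: card=12500000; try (B,hash)→147100, (A,hash)→272100, (B,merge)→2268900, (E,hash)→2544600, (A,merge)→4771050, (B,nl_idx)→13639900 …(+4); best=147100 via (B,hash)
  {ABCDE}: card=125000000; try (B,hash)→1297700, (A,hash)→2547700, (C,hash)→12647700, (E,hash)→25275200, (B,merge)→27544500, (A,merge)→57546650 …(+7); best=1297700 via (B,hash)

cost=1297700; order=D,E,C,A,B; methods=hash,hash,hash,hash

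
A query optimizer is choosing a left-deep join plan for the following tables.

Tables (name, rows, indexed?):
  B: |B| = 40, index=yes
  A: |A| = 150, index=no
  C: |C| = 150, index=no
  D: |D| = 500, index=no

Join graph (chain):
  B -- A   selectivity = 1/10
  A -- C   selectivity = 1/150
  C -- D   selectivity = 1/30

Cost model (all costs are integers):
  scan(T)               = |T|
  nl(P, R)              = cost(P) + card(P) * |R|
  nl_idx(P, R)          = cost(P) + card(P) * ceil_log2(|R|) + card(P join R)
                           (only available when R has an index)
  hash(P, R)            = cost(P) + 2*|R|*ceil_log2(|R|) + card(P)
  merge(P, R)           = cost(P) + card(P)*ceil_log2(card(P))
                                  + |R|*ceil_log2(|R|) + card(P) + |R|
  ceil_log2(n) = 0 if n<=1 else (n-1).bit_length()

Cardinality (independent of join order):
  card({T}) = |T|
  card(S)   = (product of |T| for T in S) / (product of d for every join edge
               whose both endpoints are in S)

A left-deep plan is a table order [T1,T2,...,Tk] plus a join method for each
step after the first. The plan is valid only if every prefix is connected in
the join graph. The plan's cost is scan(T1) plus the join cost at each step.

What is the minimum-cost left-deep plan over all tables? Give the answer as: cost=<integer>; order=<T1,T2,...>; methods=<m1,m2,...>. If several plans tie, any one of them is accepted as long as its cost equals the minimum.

Selinger DP (subsets sized 1..n):
  {B}: scan cost=40, card=40
  {A}: scan cost=150, card=150
  {C}: scan cost=150, card=150
  {D}: scan cost=500, card=500
  {AB}: card=600; try (B,hash)→780, (B,nl_idx)→1650, (A,merge)→1670, (B,merge)→1780, (A,hash)→2480, (A,nl)→6040 …(+1); best=780 via (B,hash)
  {AC}: card=150; try (C,hash)→2700, (A,hash)→2700, (C,merge)→2850, (A,merge)→2850, (C,nl)→22650, (A,nl)→22650; best=2700 via (C,hash)
  {CD}: card=2500; try (C,hash)→3400, (D,merge)→6500, (C,merge)→6850, (D,hash)→9300, (D,nl)→75150, (C,nl)→75500; best=3400 via (C,hash)
  {ABC}: card=600; try (B,hash)→3330, (C,hash)→3780, (B,nl_idx)→4200, (B,merge)→4330, (B,nl)→8700, (C,merge)→8730 …(+1); best=3330 via (B,hash)
  {ACD}: card=2500; try (A,hash)→8300, (D,merge)→9050, (D,hash)→11850, (A,merge)→37250, (D,nl)→77700, (A,nl)→378400; best=8300 via (A,hash)
  {ABCD}: card=10000; try (B,hash)→11280, (D,hash)→12930, (D,merge)→14930, (B,nl_idx)→33300, (B,merge)→41080, (B,nl)→108300 …(+1); best=11280 via (B,hash)

cost=11280; order=D,C,A,B; methods=hash,hash,hash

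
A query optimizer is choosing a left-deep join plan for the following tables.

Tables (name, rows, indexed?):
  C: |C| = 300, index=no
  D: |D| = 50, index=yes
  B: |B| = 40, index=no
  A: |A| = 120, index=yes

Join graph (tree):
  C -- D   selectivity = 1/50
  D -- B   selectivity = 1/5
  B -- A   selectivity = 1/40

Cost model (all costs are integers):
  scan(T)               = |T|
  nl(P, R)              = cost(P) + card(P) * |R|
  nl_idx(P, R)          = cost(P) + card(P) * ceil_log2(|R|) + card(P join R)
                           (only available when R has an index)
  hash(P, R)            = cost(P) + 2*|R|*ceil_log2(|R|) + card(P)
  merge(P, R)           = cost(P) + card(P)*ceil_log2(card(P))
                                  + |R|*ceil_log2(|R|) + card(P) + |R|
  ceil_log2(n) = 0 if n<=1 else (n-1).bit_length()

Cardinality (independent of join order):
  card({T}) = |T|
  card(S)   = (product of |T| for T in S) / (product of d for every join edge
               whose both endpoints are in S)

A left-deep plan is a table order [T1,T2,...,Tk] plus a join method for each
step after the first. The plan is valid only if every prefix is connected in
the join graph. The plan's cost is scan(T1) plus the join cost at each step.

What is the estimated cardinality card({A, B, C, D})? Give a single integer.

7200

Tables in S: A(120), B(40), C(300), D(50)
Edges inside S: C-D(d=50), D-B(d=5), B-A(d=40)
numerator = 120 * 40 * 300 * 50 = 72000000
denominator = 50 * 5 * 40 = 10000
card(S) = 72000000 / 10000 = 7200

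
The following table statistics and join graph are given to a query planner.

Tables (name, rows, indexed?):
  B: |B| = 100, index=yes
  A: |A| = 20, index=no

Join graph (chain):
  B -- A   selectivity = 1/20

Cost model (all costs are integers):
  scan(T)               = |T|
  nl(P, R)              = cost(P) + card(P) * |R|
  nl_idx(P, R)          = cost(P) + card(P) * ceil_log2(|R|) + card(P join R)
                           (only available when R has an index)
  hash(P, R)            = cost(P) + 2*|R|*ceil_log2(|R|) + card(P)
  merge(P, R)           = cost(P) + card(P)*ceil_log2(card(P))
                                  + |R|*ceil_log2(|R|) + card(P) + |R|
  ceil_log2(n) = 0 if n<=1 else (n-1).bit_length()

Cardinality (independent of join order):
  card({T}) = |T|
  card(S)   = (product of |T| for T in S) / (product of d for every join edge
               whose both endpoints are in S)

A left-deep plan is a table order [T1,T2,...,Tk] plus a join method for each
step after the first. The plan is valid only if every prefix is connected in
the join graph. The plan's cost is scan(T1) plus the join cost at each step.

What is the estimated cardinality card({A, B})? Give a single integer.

100

Tables in S: A(20), B(100)
Edges inside S: B-A(d=20)
numerator = 20 * 100 = 2000
denominator = 20 = 20
card(S) = 2000 / 20 = 100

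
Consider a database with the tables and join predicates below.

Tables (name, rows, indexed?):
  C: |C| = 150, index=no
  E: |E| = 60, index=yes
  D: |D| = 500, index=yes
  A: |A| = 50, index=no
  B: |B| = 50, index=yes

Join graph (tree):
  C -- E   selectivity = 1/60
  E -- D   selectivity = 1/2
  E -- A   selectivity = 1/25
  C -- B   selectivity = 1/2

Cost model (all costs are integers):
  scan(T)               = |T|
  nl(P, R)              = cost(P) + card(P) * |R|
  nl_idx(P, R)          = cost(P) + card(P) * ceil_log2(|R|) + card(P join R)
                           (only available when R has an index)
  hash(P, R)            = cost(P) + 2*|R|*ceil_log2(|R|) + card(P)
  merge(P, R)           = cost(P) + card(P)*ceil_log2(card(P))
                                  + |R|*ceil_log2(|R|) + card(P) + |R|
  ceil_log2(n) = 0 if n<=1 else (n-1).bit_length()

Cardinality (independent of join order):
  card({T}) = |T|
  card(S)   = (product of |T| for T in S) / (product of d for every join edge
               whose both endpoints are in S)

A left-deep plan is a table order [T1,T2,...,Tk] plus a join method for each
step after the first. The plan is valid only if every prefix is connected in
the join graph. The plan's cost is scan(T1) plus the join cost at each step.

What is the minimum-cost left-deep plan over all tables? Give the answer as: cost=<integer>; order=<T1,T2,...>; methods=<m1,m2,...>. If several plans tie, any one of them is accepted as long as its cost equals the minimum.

Selinger DP (subsets sized 1..n):
  {C}: scan cost=150, card=150
  {E}: scan cost=60, card=60
  {D}: scan cost=500, card=500
  {A}: scan cost=50, card=50
  {B}: scan cost=50, card=50
  {CE}: card=150; try (E,hash)→1020, (E,nl_idx)→1200, (C,merge)→1830, (E,merge)→1920, (C,hash)→2520, (C,nl)→9060 …(+1); best=1020 via (E,hash)
  {BC}: card=3750; try (B,hash)→900, (C,merge)→1750, (B,merge)→1850, (C,hash)→2500, (B,nl_idx)→4800, (C,nl)→7550 …(+1); best=900 via (B,hash)
  {DE}: card=15000; try (E,hash)→1720, (D,merge)→5480, (E,merge)→5920, (D,hash)→9120, (D,nl_idx)→15600, (E,nl_idx)→18500 …(+2); best=1720 via (E,hash)
  {AE}: card=120; try (E,nl_idx)→470, (A,hash)→720, (E,hash)→820, (E,merge)→820, (A,merge)→830, (E,nl)→3050 …(+1); best=470 via (E,nl_idx)
  {CDE}: card=37500; try (D,merge)→7370, (D,hash)→10170, (C,hash)→19120, (D,nl_idx)→39870, (D,nl)→76020, (C,merge)→228070 …(+1); best=7370 via (D,merge)
  {ACE}: card=300; try (A,hash)→1770, (A,merge)→2720, (C,merge)→2780, (C,hash)→2990, (A,nl)→8520, (C,nl)→18470; best=1770 via (A,hash)
  {BCE}: card=3750; try (B,hash)→1770, (B,merge)→2720, (E,hash)→5370, (B,nl_idx)→5670, (B,nl)→8520, (E,nl_idx)→27150 …(+2); best=1770 via (B,hash)
  {ADE}: card=30000; try (D,merge)→6430, (D,hash)→9590, (A,hash)→17320, (D,nl_idx)→31550, (D,nl)→60470, (A,merge)→227070 …(+1); best=6430 via (D,merge)
  {ACDE}: card=75000; try (D,merge)→9770, (D,hash)→11070, (C,hash)→38830, (A,hash)→45470, (D,nl_idx)→79470, (D,nl)→151770 …(+4); best=9770 via (D,merge)
  {BCDE}: card=937500; try (D,hash)→14520, (B,hash)→45470, (D,merge)→55520, (B,merge)→645220, (D,nl_idx)→973020, (B,nl_idx)→1169870 …(+2); best=14520 via (D,hash)
  {ABCE}: card=7500; try (B,hash)→2670, (B,merge)→5120, (A,hash)→6120, (B,nl_idx)→11070, (B,nl)→16770, (A,merge)→50870 …(+1); best=2670 via (B,hash)
  {ABCDE}: card=1875000; try (D,hash)→19170, (B,hash)→85370, (D,merge)→112670, (A,hash)→952620, (B,merge)→1360120, (D,nl_idx)→1945170 …(+5); best=19170 via (D,hash)

cost=19170; order=C,E,A,B,D; methods=hash,hash,hash,hash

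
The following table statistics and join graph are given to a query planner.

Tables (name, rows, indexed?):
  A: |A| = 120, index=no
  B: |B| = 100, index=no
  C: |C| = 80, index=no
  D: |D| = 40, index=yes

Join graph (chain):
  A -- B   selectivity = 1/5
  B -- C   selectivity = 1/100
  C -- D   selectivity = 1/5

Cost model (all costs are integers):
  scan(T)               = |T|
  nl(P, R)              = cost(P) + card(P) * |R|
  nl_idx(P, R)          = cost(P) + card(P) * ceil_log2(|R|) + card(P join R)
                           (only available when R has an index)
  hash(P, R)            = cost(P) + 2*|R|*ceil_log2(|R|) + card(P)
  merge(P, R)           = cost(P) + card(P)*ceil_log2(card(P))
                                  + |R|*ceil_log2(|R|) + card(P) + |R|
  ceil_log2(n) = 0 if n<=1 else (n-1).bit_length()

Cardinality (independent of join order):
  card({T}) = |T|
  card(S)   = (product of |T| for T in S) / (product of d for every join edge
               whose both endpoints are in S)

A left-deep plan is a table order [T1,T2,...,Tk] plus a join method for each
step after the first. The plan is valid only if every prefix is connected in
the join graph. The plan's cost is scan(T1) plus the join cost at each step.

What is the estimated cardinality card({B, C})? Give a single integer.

Tables in S: B(100), C(80)
Edges inside S: B-C(d=100)
numerator = 100 * 80 = 8000
denominator = 100 = 100
card(S) = 8000 / 100 = 80

80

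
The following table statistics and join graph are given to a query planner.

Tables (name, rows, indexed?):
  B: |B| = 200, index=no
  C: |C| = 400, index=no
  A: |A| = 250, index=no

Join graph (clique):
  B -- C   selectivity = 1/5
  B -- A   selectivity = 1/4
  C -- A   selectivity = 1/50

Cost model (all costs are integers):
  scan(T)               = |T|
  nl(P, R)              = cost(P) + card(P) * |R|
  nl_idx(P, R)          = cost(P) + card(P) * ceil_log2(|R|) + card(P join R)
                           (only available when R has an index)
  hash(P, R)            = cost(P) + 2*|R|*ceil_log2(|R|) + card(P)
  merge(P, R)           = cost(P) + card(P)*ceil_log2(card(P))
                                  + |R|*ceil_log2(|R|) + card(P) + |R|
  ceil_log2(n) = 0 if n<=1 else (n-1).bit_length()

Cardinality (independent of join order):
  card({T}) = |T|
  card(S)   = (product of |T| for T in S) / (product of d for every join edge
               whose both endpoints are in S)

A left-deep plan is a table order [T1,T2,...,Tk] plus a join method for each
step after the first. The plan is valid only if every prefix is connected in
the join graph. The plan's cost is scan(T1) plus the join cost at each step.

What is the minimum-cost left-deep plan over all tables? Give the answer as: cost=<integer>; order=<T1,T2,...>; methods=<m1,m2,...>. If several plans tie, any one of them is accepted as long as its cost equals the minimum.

Selinger DP (subsets sized 1..n):
  {B}: scan cost=200, card=200
  {C}: scan cost=400, card=400
  {A}: scan cost=250, card=250
  {BC}: card=16000; try (B,hash)→4000, (C,merge)→6000, (B,merge)→6200, (C,hash)→7600, (C,nl)→80200, (B,nl)→80400; best=4000 via (B,hash)
  {AB}: card=12500; try (B,hash)→3700, (A,merge)→4250, (B,merge)→4300, (A,hash)→4400, (A,nl)→50200, (B,nl)→50250; best=3700 via (B,hash)
  {AC}: card=2000; try (A,hash)→4800, (C,merge)→6500, (A,merge)→6650, (C,hash)→7700, (C,nl)→100250, (A,nl)→100400; best=4800 via (A,hash)
  {ABC}: card=20000; try (B,hash)→10000, (C,hash)→23400, (A,hash)→24000, (B,merge)→30600, (C,merge)→195200, (A,merge)→246250 …(+3); best=10000 via (B,hash)

cost=10000; order=C,A,B; methods=hash,hash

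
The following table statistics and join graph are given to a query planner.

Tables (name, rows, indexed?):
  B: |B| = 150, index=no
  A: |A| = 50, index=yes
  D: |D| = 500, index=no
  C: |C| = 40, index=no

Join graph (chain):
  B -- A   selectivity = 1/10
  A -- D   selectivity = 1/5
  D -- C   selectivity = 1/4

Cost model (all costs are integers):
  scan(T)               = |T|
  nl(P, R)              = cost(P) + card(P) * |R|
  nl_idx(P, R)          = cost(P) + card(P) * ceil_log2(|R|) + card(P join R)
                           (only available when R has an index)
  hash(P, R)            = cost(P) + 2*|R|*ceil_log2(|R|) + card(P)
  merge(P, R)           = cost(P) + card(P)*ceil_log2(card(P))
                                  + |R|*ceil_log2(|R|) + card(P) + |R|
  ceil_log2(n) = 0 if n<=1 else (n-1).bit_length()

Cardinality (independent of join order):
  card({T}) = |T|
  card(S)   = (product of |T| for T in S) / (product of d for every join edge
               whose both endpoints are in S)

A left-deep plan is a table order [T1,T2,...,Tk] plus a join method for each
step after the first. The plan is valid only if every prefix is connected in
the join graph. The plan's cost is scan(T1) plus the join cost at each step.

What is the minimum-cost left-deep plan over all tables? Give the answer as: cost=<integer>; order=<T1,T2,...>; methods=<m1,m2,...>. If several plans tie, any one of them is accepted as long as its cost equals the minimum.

cost=59480; order=D,A,C,B; methods=hash,hash,hash

Selinger DP (subsets sized 1..n):
  {B}: scan cost=150, card=150
  {A}: scan cost=50, card=50
  {D}: scan cost=500, card=500
  {C}: scan cost=40, card=40
  {AB}: card=750; try (A,hash)→900, (B,merge)→1750, (A,nl_idx)→1800, (A,merge)→1850, (B,hash)→2500, (B,nl)→7550 …(+1); best=900 via (A,hash)
  {AD}: card=5000; try (A,hash)→1600, (D,merge)→5400, (A,merge)→5850, (A,nl_idx)→8500, (D,hash)→9100, (D,nl)→25050 …(+1); best=1600 via (A,hash)
  {CD}: card=5000; try (C,hash)→1480, (D,merge)→5320, (C,merge)→5780, (D,hash)→9080, (D,nl)→20040, (C,nl)→20500; best=1480 via (C,hash)
  {ABD}: card=75000; try (B,hash)→9000, (D,hash)→10650, (D,merge)→14150, (B,merge)→72950, (D,nl)→375900, (B,nl)→751600; best=9000 via (B,hash)
  {ACD}: card=50000; try (C,hash)→7080, (A,hash)→7080, (A,merge)→71830, (C,merge)→71880, (A,nl_idx)→81480, (C,nl)→201600 …(+1); best=7080 via (C,hash)
  {ABCD}: card=750000; try (B,hash)→59480, (C,hash)→84480, (B,merge)→858430, (C,merge)→1359280, (C,nl)→3009000, (B,nl)→7507080; best=59480 via (B,hash)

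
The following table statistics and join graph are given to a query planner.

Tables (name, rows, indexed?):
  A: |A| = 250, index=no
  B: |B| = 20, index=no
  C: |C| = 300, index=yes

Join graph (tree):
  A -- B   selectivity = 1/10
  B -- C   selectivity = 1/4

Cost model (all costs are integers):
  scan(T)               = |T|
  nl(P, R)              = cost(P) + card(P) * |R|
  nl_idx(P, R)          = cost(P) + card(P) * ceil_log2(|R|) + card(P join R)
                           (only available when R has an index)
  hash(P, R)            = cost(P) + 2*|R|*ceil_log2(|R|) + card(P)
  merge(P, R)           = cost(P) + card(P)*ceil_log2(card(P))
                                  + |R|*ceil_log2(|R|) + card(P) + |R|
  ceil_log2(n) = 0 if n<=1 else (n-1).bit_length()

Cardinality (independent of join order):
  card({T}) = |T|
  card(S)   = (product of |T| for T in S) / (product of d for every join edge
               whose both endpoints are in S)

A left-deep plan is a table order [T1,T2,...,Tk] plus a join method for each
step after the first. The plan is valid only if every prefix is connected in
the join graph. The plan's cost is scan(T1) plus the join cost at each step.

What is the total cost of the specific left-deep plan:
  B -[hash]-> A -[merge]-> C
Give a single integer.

12040

step 1: scan B: cost=20, card=20
step 2: join A via hash
    card(P join A) = 20*250/(10) = 500
    cost = 20 + 2*250*8 + 20 = 4040
step 3: join C via merge
    card(P join C) = 500*300/(4) = 37500
    cost = 4040 + 500*9 + 300*9 + 500 + 300 = 12040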